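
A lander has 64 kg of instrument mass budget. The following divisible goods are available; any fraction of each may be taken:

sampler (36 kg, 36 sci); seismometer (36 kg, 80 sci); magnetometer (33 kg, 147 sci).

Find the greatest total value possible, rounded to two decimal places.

Take in order of value per unit:
- magnetometer (147/33 per unit): all 33 → value 147, running total 147.00
- seismometer (80/36 per unit): 31 of 36 → value 31×80/36 = 68.8889, running total 215.89
Total 215.89.

215.89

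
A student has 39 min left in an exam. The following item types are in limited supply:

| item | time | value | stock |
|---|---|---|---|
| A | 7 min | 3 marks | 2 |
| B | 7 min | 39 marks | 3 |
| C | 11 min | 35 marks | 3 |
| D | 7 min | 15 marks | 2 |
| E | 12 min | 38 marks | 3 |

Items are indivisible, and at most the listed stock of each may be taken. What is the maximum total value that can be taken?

167 marks

Best selections within time 39 and stock limits:
- 3×B + 1×C + 1×D: time 39, value 167
- 3×B + 1×E: time 33, value 155
- 1×A + 3×B + 1×C: time 39, value 155
- 2×B + 2×E: time 38, value 154
Best: 167 marks.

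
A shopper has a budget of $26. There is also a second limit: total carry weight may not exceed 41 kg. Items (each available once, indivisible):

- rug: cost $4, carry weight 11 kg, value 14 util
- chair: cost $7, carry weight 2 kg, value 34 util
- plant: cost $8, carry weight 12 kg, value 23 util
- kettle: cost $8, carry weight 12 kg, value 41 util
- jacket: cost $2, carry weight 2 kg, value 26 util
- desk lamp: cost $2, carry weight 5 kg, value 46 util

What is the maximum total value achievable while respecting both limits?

Feasible sets respecting both limits:
- rug+chair+kettle+jacket+desk lamp: cost 23, carry weight 32, value 161
- chair+kettle+jacket+desk lamp: cost 19, carry weight 21, value 147
- chair+plant+kettle+desk lamp: cost 25, carry weight 31, value 144
- rug+chair+plant+jacket+desk lamp: cost 23, carry weight 32, value 143
Best: 161 util.

161 util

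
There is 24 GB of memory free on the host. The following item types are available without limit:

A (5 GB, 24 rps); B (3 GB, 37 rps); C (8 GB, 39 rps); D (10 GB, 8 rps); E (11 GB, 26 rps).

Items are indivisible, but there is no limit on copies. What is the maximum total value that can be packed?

296 rps

Best value-per-unit is B at 37/3, and filling with it alone uses memory 8×3=24. No mix of the others beats 8×37 = 296.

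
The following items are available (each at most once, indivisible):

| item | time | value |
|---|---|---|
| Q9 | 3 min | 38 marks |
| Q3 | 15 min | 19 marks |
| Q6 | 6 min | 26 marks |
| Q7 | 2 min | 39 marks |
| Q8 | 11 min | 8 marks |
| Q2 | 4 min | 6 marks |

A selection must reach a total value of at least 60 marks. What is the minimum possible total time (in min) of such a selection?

5

Subsets with value ≥ 60, sorted by total time:
- Q9+Q7: time 5, value 77
- Q6+Q7: time 8, value 65
- Q9+Q7+Q2: time 9, value 83
- Q9+Q6: time 9, value 64
Minimum time: 5 min.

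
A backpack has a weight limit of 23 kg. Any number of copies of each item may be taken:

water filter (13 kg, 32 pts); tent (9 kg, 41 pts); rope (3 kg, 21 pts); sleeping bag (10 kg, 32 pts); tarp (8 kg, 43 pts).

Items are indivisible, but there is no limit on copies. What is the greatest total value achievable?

148 pts

Best value-per-unit is rope at 21/3; filling with it alone gives 7×21 = 147.
Optimal mix: 5×rope + 1×tarp → weight 23, value 148.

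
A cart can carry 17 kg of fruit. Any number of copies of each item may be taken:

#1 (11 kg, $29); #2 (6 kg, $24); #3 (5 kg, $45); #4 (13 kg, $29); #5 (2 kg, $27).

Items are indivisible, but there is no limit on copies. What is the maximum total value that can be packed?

$216

Best value-per-unit is #5 at 27/2, and filling with it alone uses weight 8×2=16. No mix of the others beats 8×27 = 216.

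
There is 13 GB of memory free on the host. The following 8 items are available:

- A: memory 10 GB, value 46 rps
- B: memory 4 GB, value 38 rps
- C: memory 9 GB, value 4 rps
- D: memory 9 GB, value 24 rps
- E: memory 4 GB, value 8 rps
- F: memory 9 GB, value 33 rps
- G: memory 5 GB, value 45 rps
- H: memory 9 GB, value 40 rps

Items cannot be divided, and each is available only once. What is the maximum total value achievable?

91 rps

Check high-value combinations within 13 GB:
- B+E+G: memory 4+4+5=13, value 38+8+45=91
- B+G: memory 4+5=9, value 38+45=83
- B+H: memory 4+9=13, value 38+40=78
- B+F: memory 4+9=13, value 38+33=71
Best: 91 rps.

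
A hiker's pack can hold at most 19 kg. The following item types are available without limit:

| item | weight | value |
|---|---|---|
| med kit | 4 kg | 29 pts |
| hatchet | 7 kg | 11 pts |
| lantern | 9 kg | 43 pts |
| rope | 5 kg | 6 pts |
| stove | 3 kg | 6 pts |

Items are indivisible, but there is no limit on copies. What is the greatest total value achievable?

Best value-per-unit is med kit at 29/4; filling with it alone gives 4×29 = 116.
Optimal mix: 4×med kit + 1×stove → weight 19, value 122.

122 pts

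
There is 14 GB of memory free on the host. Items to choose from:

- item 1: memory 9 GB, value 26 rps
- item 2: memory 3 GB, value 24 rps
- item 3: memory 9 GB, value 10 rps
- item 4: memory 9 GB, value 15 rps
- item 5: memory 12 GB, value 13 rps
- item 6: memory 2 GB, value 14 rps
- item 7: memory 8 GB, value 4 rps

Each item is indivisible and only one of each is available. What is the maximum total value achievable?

Check high-value combinations within 14 GB:
- item 1+item 2+item 6: memory 9+3+2=14, value 26+24+14=64
- item 2+item 4+item 6: memory 3+9+2=14, value 24+15+14=53
- item 1+item 2: memory 9+3=12, value 26+24=50
- item 2+item 3+item 6: memory 3+9+2=14, value 24+10+14=48
Best: 64 rps.

64 rps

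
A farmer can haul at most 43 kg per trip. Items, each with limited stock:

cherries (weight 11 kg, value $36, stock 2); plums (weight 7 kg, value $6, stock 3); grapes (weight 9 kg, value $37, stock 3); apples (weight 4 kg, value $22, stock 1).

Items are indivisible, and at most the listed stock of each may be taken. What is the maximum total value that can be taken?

$169

Best selections within weight 43 and stock limits:
- 1×cherries + 3×grapes + 1×apples: weight 42, value 169
- 1×cherries + 3×grapes: weight 38, value 147
Best: $169.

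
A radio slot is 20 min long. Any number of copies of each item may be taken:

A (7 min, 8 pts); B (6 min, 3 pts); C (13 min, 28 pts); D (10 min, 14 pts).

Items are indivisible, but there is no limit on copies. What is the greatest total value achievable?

36 pts

Best value-per-unit is C at 28/13; filling with it alone gives 1×28 = 28.
Optimal mix: 1×A + 1×C → duration 20, value 36.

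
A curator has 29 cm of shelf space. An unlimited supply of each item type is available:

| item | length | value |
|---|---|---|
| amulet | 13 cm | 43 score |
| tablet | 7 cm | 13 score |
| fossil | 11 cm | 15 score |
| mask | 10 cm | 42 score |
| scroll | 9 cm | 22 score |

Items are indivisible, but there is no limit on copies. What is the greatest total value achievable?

Best value-per-unit is mask at 42/10; filling with it alone gives 2×42 = 84.
Optimal mix: 2×mask + 1×scroll → length 29, value 106.

106 score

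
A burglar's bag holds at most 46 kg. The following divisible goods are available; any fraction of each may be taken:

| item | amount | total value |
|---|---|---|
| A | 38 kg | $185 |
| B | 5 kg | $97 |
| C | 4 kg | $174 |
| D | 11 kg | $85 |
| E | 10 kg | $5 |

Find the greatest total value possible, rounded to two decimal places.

482.58

Take in order of value per unit:
- C (174/4 per unit): all 4 → value 174, running total 174.00
- B (97/5 per unit): all 5 → value 97, running total 271.00
- D (85/11 per unit): all 11 → value 85, running total 356.00
- A (185/38 per unit): 26 of 38 → value 26×185/38 = 126.5789, running total 482.58
Total 482.58.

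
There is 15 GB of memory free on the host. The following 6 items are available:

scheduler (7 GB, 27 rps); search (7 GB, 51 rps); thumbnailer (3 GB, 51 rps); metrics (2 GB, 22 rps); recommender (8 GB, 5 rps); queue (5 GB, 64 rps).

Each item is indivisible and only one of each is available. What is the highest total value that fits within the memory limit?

166 rps

This is a 0/1 knapsack; check combinations near the capacity.
- search+thumbnailer+queue: memory 7+3+5=15, value 51+51+64=166
- scheduler+thumbnailer+queue: memory 7+3+5=15, value 27+51+64=142
- thumbnailer+metrics+queue: memory 3+2+5=10, value 51+22+64=137
- search+metrics+queue: memory 7+2+5=14, value 51+22+64=137
- search+thumbnailer+metrics: memory 7+3+2=12, value 51+51+22=124
Best: 166 rps.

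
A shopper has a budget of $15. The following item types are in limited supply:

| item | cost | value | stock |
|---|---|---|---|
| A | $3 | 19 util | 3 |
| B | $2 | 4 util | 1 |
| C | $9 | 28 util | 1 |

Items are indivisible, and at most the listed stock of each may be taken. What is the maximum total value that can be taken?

66 util

Top feasible selections:
- 2×A + 1×C: cost 15, value 66
- 3×A + 1×B: cost 11, value 61
Best: 66 util.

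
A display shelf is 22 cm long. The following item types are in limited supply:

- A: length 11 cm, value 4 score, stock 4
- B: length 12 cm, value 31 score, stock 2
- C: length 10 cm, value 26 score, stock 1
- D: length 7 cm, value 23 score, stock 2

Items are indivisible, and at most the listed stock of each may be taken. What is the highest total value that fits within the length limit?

57 score

Top feasible selections:
- 1×B + 1×C: length 22, value 57
- 1×B + 1×D: length 19, value 54
- 1×C + 1×D: length 17, value 49
- 2×D: length 14, value 46
Best: 57 score.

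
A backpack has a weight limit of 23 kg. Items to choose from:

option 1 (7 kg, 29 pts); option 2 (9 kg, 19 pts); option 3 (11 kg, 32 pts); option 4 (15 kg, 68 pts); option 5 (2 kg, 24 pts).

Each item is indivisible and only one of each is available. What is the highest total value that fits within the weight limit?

97 pts

Check high-value combinations within 23 kg:
- option 1+option 4: weight 7+15=22, value 29+68=97
- option 4+option 5: weight 15+2=17, value 68+24=92
- option 1+option 3+option 5: weight 7+11+2=20, value 29+32+24=85
- option 2+option 3+option 5: weight 9+11+2=22, value 19+32+24=75
Best: 97 pts.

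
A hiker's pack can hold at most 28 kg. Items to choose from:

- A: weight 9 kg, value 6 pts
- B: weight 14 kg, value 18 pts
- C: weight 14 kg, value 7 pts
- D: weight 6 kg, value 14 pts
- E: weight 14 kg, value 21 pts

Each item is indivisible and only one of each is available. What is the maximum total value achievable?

This is a 0/1 knapsack; check combinations near the capacity.
- B+E: weight 14+14=28, value 18+21=39
- D+E: weight 6+14=20, value 14+21=35
- B+D: weight 14+6=20, value 18+14=32
- C+E: weight 14+14=28, value 7+21=28
- A+E: weight 9+14=23, value 6+21=27
Best: 39 pts.

39 pts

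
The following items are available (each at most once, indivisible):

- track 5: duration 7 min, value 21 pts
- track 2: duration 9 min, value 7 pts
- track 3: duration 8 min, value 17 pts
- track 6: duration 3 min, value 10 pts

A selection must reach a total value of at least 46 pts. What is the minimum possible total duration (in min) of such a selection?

Subsets with value ≥ 46, sorted by total duration:
- track 5+track 3+track 6: duration 18, value 48
- track 5+track 2+track 3+track 6: duration 27, value 55
Minimum duration: 18 min.

18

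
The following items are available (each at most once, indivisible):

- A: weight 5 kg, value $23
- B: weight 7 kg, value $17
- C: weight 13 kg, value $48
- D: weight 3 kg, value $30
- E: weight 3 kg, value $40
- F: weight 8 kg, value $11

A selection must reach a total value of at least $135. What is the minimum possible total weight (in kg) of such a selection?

24

Subsets with value ≥ 135, sorted by total weight:
- A+C+D+E: weight 24, value 141
- B+C+D+E: weight 26, value 135
- A+B+C+D+E: weight 31, value 158
Minimum weight: 24 kg.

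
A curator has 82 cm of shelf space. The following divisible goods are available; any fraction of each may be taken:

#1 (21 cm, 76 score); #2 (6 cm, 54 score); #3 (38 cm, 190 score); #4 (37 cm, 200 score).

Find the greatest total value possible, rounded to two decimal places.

Take in order of value per unit:
- #2 (54/6 per unit): all 6 → value 54, running total 54.00
- #4 (200/37 per unit): all 37 → value 200, running total 254.00
- #3 (190/38 per unit): all 38 → value 190, running total 444.00
- #1 (76/21 per unit): 1 of 21 → value 1×76/21 = 3.6190, running total 447.62
Total 447.62.

447.62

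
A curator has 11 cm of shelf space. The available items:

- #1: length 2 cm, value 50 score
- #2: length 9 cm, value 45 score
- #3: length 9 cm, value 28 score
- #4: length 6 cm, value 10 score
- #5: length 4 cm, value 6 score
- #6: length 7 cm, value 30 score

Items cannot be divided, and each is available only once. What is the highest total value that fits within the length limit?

95 score

Check high-value combinations within 11 cm:
- #1+#2: length 2+9=11, value 50+45=95
- #1+#6: length 2+7=9, value 50+30=80
- #1+#3: length 2+9=11, value 50+28=78
- #1+#4: length 2+6=8, value 50+10=60
- #1+#5: length 2+4=6, value 50+6=56
Best: 95 score.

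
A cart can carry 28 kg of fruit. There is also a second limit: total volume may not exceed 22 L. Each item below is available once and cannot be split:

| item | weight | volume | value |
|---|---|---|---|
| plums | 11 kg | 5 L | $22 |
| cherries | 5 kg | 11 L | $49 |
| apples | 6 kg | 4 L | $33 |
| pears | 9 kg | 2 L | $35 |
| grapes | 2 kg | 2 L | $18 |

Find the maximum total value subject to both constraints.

Feasible sets respecting both limits:
- cherries+apples+pears+grapes: weight 22, volume 19, value 135
- plums+cherries+pears+grapes: weight 27, volume 20, value 124
- plums+cherries+apples+grapes: weight 24, volume 22, value 122
- cherries+apples+pears: weight 20, volume 17, value 117
Best: $135.

$135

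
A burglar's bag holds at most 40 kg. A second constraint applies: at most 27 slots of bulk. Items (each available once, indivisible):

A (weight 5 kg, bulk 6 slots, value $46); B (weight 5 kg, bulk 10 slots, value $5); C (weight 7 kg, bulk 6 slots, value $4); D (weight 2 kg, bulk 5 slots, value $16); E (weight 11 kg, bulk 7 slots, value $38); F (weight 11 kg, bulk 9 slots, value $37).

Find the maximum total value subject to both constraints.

$137

Feasible sets respecting both limits:
- A+D+E+F: weight 29, bulk 27, value 137
- A+E+F: weight 27, bulk 22, value 121
- A+C+D+E: weight 25, bulk 24, value 104
Best: $137.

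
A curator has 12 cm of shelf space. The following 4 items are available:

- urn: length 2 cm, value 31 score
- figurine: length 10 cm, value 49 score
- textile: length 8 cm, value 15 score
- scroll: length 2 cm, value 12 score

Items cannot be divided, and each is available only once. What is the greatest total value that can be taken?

80 score

Check high-value combinations within 12 cm:
- urn+figurine: length 2+10=12, value 31+49=80
- figurine+scroll: length 10+2=12, value 49+12=61
- urn+textile+scroll: length 2+8+2=12, value 31+15+12=58
- figurine: length 10, value 49
- urn+textile: length 2+8=10, value 31+15=46
Best: 80 score.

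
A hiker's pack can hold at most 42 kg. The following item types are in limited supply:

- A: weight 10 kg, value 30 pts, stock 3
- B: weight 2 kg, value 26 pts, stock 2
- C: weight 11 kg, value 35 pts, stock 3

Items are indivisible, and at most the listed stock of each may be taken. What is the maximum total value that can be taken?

157 pts

Top feasible selections:
- 2×B + 3×C: weight 37, value 157
- 1×A + 2×B + 2×C: weight 36, value 152
Best: 157 pts.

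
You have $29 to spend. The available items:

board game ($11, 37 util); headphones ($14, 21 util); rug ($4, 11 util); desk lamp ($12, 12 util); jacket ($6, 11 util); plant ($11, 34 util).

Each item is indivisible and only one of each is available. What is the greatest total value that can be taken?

Check high-value combinations within $29:
- board game+rug+plant: cost 11+4+11=26, value 37+11+34=82
- board game+jacket+plant: cost 11+6+11=28, value 37+11+34=82
- board game+plant: cost 11+11=22, value 37+34=71
- board game+headphones+rug: cost 11+14+4=29, value 37+21+11=69
Best: 82 util.

82 util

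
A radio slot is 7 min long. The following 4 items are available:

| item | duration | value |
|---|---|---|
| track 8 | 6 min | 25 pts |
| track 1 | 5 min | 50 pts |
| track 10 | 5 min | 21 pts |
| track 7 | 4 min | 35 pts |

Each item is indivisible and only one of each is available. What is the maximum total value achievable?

Check high-value combinations within 7 min:
- track 1: duration 5, value 50
- track 7: duration 4, value 35
- track 8: duration 6, value 25
Best: 50 pts.

50 pts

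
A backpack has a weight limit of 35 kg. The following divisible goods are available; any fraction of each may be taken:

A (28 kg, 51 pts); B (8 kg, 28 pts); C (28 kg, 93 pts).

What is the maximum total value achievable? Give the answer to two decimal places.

Take in order of value per unit:
- B (28/8 per unit): all 8 → value 28, running total 28.00
- C (93/28 per unit): 27 of 28 → value 27×93/28 = 89.6786, running total 117.68
Total 117.68.

117.68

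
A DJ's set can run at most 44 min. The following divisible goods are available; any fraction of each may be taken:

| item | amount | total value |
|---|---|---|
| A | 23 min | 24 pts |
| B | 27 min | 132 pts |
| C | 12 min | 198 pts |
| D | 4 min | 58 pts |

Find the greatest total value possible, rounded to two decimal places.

Take in order of value per unit:
- C (198/12 per unit): all 12 → value 198, running total 198.00
- D (58/4 per unit): all 4 → value 58, running total 256.00
- B (132/27 per unit): all 27 → value 132, running total 388.00
- A (24/23 per unit): 1 of 23 → value 1×24/23 = 1.0435, running total 389.04
Total 389.04.

389.04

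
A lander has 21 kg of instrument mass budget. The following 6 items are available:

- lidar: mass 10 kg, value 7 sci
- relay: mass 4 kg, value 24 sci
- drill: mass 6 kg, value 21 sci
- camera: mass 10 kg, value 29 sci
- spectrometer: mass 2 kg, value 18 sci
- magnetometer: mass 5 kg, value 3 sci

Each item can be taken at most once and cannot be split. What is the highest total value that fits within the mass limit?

74 sci

Check high-value combinations within 21 kg:
- relay+drill+camera: mass 4+6+10=20, value 24+21+29=74
- relay+camera+spectrometer+magnetometer: mass 4+10+2+5=21, value 24+29+18+3=74
- relay+camera+spectrometer: mass 4+10+2=16, value 24+29+18=71
- drill+camera+spectrometer: mass 6+10+2=18, value 21+29+18=68
- relay+drill+spectrometer+magnetometer: mass 4+6+2+5=17, value 24+21+18+3=66
Best: 74 sci.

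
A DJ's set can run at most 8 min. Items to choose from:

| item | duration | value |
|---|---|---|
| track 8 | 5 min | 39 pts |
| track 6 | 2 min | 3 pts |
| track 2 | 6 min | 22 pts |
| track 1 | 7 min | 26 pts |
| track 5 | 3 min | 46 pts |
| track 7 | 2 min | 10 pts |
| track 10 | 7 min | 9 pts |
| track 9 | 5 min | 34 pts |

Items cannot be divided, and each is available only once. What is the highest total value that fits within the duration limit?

85 pts

Check high-value combinations within 8 min:
- track 8+track 5: duration 5+3=8, value 39+46=85
- track 5+track 9: duration 3+5=8, value 46+34=80
- track 6+track 5+track 7: duration 2+3+2=7, value 3+46+10=59
Best: 85 pts.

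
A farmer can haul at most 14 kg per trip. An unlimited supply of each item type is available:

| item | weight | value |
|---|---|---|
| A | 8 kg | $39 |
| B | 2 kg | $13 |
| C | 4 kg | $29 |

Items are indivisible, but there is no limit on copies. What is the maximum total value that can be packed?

Best value-per-unit is C at 29/4; filling with it alone gives 3×29 = 87.
Optimal mix: 1×B + 3×C → weight 14, value 100.

$100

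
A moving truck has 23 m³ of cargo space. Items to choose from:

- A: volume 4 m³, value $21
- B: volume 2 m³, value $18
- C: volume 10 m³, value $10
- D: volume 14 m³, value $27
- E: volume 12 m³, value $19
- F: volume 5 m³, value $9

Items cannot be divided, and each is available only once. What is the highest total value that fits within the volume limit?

Check high-value combinations within 23 m³:
- A+B+E+F: volume 4+2+12+5=23, value 21+18+19+9=67
- A+B+D: volume 4+2+14=20, value 21+18+27=66
- A+B+E: volume 4+2+12=18, value 21+18+19=58
- A+B+C+F: volume 4+2+10+5=21, value 21+18+10+9=58
Best: $67.

$67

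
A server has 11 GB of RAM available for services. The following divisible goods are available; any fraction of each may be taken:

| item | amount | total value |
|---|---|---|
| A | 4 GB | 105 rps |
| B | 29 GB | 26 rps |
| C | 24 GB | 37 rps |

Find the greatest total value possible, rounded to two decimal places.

Take in order of value per unit:
- A (105/4 per unit): all 4 → value 105, running total 105.00
- C (37/24 per unit): 7 of 24 → value 7×37/24 = 10.7917, running total 115.79
Total 115.79.

115.79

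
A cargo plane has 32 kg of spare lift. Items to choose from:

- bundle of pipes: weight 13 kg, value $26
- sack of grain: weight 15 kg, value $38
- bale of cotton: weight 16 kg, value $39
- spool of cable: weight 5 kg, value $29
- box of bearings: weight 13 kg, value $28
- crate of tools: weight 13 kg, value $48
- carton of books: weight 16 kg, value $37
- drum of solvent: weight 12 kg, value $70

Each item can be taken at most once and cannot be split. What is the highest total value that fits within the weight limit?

Check high-value combinations within 32 kg:
- spool of cable+crate of tools+drum of solvent: weight 5+13+12=30, value 29+48+70=147
- sack of grain+spool of cable+drum of solvent: weight 15+5+12=32, value 38+29+70=137
- spool of cable+box of bearings+drum of solvent: weight 5+13+12=30, value 29+28+70=127
- bundle of pipes+spool of cable+drum of solvent: weight 13+5+12=30, value 26+29+70=125
Best: $147.

$147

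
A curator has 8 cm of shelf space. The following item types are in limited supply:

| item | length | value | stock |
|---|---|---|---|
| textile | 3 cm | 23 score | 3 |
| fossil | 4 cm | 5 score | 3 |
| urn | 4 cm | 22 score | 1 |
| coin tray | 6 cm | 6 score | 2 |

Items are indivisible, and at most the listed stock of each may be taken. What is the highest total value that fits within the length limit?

46 score

Best selections within length 8 and stock limits:
- 2×textile: length 6, value 46
- 1×textile + 1×urn: length 7, value 45
Best: 46 score.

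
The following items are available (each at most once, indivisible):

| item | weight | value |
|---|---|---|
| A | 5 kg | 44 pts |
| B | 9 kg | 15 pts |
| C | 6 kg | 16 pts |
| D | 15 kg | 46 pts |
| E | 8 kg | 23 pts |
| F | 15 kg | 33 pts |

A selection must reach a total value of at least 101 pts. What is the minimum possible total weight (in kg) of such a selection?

26

Subsets with value ≥ 101, sorted by total weight:
- A+C+D: weight 26, value 106
- A+D+E: weight 28, value 113
Minimum weight: 26 kg.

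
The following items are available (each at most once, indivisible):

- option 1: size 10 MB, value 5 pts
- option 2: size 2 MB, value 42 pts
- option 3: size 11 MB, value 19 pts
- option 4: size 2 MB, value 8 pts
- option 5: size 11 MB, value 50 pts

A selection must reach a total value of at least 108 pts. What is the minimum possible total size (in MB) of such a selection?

24

Subsets with value ≥ 108, sorted by total size:
- option 2+option 3+option 5: size 24, value 111
- option 2+option 3+option 4+option 5: size 26, value 119
- option 1+option 2+option 3+option 5: size 34, value 116
Minimum size: 24 MB.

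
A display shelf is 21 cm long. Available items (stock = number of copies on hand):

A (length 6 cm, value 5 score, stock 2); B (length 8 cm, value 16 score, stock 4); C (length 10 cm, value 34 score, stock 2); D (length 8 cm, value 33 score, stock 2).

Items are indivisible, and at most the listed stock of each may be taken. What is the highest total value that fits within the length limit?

68 score

Best selections within length 21 and stock limits:
- 2×C: length 20, value 68
- 1×C + 1×D: length 18, value 67
Best: 68 score.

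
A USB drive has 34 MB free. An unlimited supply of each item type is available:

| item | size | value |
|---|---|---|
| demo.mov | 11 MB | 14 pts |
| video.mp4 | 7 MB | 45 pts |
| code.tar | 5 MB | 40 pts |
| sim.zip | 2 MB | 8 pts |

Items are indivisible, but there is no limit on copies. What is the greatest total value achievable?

256 pts

Best value-per-unit is code.tar at 40/5; filling with it alone gives 6×40 = 240.
Optimal mix: 6×code.tar + 2×sim.zip → size 34, value 256.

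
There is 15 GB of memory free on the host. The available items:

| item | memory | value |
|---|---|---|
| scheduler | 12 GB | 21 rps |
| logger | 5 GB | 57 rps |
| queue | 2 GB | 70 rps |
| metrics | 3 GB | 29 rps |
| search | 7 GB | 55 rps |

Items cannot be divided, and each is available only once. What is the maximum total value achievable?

Check high-value combinations within 15 GB:
- logger+queue+search: memory 5+2+7=14, value 57+70+55=182
- logger+queue+metrics: memory 5+2+3=10, value 57+70+29=156
- queue+metrics+search: memory 2+3+7=12, value 70+29+55=154
- logger+metrics+search: memory 5+3+7=15, value 57+29+55=141
- logger+queue: memory 5+2=7, value 57+70=127
Best: 182 rps.

182 rps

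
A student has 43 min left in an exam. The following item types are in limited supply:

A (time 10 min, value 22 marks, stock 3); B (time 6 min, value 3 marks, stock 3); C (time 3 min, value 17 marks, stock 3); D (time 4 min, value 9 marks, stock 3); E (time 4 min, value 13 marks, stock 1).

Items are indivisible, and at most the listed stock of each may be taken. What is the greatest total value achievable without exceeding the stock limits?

130 marks

Top feasible selections:
- 3×A + 3×C + 1×E: time 43, value 130
- 2×A + 3×C + 2×D + 1×E: time 41, value 126
Best: 130 marks.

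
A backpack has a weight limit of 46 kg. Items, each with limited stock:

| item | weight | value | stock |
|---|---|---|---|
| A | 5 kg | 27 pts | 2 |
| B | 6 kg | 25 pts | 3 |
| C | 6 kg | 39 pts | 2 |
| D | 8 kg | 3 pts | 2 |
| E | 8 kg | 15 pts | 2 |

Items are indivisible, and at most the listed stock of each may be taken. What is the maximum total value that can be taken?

Top feasible selections:
- 2×A + 3×B + 2×C: weight 40, value 207
- 2×A + 2×B + 2×C + 1×E: weight 42, value 197
Best: 207 pts.

207 pts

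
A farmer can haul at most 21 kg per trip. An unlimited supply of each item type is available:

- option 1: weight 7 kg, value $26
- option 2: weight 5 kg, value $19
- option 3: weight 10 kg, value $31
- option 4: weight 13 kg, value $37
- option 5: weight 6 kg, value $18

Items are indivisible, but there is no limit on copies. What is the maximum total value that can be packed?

Best value-per-unit is option 2 at 19/5; filling with it alone gives 4×19 = 76.
Optimal mix: 3×option 1 → weight 21, value 78.

$78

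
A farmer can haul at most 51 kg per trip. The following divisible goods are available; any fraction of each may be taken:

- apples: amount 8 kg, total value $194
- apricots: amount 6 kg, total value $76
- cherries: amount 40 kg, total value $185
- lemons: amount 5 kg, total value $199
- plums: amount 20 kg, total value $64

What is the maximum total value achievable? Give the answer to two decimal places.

Take in order of value per unit:
- lemons (199/5 per unit): all 5 → value 199, running total 199.00
- apples (194/8 per unit): all 8 → value 194, running total 393.00
- apricots (76/6 per unit): all 6 → value 76, running total 469.00
- cherries (185/40 per unit): 32 of 40 → value 32×185/40 = 148.0000, running total 617.00
Total 617.00.

617.00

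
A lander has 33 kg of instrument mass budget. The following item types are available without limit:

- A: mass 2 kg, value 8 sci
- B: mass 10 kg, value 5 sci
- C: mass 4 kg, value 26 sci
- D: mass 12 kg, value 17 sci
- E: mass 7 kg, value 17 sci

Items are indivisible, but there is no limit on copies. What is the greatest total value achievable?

Best value-per-unit is C at 26/4, and filling with it alone uses mass 8×4=32. No mix of the others beats 8×26 = 208.

208 sci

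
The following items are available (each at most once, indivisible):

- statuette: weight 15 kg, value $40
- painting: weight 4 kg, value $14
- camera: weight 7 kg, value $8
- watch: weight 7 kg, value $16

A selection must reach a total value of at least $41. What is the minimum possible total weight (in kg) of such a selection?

19

Subsets with value ≥ 41, sorted by total weight:
- statuette+painting: weight 19, value 54
- statuette+watch: weight 22, value 56
Minimum weight: 19 kg.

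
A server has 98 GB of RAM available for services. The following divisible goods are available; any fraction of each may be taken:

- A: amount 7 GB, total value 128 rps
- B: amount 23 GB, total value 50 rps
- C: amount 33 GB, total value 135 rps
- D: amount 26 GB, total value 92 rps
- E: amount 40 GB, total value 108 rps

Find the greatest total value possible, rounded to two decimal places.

441.40

Take in order of value per unit:
- A (128/7 per unit): all 7 → value 128, running total 128.00
- C (135/33 per unit): all 33 → value 135, running total 263.00
- D (92/26 per unit): all 26 → value 92, running total 355.00
- E (108/40 per unit): 32 of 40 → value 32×108/40 = 86.4000, running total 441.40
Total 441.40.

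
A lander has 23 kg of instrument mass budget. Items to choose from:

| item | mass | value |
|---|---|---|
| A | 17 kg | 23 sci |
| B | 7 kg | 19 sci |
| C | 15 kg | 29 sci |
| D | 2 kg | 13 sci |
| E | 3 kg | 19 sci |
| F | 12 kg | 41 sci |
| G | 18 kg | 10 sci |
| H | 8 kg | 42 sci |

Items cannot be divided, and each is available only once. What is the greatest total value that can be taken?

Check high-value combinations within 23 kg:
- E+F+H: mass 3+12+8=23, value 19+41+42=102
- D+F+H: mass 2+12+8=22, value 13+41+42=96
- B+D+E+H: mass 7+2+3+8=20, value 19+13+19+42=93
- F+H: mass 12+8=20, value 41+42=83
- B+E+H: mass 7+3+8=18, value 19+19+42=80
Best: 102 sci.

102 sci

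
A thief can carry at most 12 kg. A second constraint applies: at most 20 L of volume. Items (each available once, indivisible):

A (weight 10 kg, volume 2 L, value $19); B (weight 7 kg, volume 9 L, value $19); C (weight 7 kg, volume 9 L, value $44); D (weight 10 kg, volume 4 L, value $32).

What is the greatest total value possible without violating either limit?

$44

Feasible sets respecting both limits:
- C: weight 7, volume 9, value 44
- D: weight 10, volume 4, value 32
- A: weight 10, volume 2, value 19
- B: weight 7, volume 9, value 19
Best: $44.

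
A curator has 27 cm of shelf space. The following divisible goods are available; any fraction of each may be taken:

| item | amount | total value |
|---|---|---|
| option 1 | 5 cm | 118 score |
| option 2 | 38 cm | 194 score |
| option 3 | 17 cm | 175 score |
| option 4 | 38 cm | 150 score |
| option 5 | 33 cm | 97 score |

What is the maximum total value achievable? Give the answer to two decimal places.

Take in order of value per unit:
- option 1 (118/5 per unit): all 5 → value 118, running total 118.00
- option 3 (175/17 per unit): all 17 → value 175, running total 293.00
- option 2 (194/38 per unit): 5 of 38 → value 5×194/38 = 25.5263, running total 318.53
Total 318.53.

318.53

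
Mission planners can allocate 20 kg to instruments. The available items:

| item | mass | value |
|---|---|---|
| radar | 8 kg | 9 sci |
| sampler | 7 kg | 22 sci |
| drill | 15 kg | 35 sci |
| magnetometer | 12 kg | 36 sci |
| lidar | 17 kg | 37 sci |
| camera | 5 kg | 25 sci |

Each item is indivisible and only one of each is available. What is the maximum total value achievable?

61 sci

This is a 0/1 knapsack; check combinations near the capacity.
- magnetometer+camera: mass 12+5=17, value 36+25=61
- drill+camera: mass 15+5=20, value 35+25=60
- sampler+magnetometer: mass 7+12=19, value 22+36=58
Best: 61 sci.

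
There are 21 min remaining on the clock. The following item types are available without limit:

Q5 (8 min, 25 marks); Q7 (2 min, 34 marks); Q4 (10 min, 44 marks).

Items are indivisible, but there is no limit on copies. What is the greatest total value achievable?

340 marks

Best value-per-unit is Q7 at 34/2, and filling with it alone uses time 10×2=20. No mix of the others beats 10×34 = 340.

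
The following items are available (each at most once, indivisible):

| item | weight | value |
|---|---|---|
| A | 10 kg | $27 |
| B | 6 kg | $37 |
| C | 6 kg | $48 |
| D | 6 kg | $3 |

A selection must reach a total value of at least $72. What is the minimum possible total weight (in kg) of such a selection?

Subsets with value ≥ 72, sorted by total weight:
- B+C: weight 12, value 85
- A+C: weight 16, value 75
- B+C+D: weight 18, value 88
- A+B+C: weight 22, value 112
Minimum weight: 12 kg.

12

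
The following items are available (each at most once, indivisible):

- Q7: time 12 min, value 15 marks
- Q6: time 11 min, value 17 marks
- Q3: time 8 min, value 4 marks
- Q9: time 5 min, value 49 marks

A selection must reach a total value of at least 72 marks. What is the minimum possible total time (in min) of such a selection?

28

Subsets with value ≥ 72, sorted by total time:
- Q7+Q6+Q9: time 28, value 81
- Q7+Q6+Q3+Q9: time 36, value 85
Minimum time: 28 min.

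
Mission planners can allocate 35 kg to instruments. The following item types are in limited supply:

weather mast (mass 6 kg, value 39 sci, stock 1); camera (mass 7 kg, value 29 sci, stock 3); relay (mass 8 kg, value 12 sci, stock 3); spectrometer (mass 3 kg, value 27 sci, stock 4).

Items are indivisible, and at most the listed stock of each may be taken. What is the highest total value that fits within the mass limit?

Top feasible selections:
- 1×weather mast + 2×camera + 4×spectrometer: mass 32, value 205
- 3×camera + 4×spectrometer: mass 33, value 195
- 1×weather mast + 1×camera + 1×relay + 4×spectrometer: mass 33, value 188
Best: 205 sci.

205 sci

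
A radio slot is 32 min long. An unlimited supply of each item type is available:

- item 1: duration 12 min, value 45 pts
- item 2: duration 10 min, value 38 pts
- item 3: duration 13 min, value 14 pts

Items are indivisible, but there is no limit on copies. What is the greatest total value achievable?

Best value-per-unit is item 2 at 38/10; filling with it alone gives 3×38 = 114.
Optimal mix: 1×item 1 + 2×item 2 → duration 32, value 121.

121 pts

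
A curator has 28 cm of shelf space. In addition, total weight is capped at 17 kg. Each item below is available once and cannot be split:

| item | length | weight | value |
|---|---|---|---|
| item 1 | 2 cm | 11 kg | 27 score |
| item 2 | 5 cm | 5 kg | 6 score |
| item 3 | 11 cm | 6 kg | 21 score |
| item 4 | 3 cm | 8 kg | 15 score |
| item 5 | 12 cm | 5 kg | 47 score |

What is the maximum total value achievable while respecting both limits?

74 score

Feasible sets respecting both limits:
- item 1+item 5: length 14, weight 16, value 74
- item 2+item 3+item 5: length 28, weight 16, value 74
- item 3+item 5: length 23, weight 11, value 68
- item 4+item 5: length 15, weight 13, value 62
Best: 74 score.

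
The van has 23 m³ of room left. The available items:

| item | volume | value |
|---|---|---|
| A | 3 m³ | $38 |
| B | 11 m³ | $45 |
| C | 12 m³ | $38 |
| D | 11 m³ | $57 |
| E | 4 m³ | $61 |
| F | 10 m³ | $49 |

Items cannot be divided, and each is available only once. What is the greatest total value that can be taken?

Check high-value combinations within 23 m³:
- A+D+E: volume 3+11+4=18, value 38+57+61=156
- A+E+F: volume 3+4+10=17, value 38+61+49=148
- A+B+E: volume 3+11+4=18, value 38+45+61=144
Best: $156.

$156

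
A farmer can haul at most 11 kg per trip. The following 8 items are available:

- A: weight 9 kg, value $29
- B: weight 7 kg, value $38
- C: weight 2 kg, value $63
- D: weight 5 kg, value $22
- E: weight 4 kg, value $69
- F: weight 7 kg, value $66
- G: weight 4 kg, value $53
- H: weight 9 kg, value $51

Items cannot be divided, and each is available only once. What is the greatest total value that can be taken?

Check high-value combinations within 11 kg:
- C+E+G: weight 2+4+4=10, value 63+69+53=185
- C+D+E: weight 2+5+4=11, value 63+22+69=154
- C+D+G: weight 2+5+4=11, value 63+22+53=138
- E+F: weight 4+7=11, value 69+66=135
- C+E: weight 2+4=6, value 63+69=132
Best: $185.

$185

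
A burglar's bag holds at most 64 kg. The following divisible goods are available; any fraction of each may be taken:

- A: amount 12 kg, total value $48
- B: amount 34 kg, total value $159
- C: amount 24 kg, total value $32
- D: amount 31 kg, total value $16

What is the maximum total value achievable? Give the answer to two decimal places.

Take in order of value per unit:
- B (159/34 per unit): all 34 → value 159, running total 159.00
- A (48/12 per unit): all 12 → value 48, running total 207.00
- C (32/24 per unit): 18 of 24 → value 18×32/24 = 24.0000, running total 231.00
Total 231.00.

231.00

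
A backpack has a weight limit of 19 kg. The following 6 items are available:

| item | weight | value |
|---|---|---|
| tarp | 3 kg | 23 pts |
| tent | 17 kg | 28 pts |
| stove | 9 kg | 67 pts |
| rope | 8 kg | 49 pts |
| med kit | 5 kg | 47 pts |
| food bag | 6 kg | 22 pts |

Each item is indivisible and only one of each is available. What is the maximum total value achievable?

Check high-value combinations within 19 kg:
- tarp+stove+med kit: weight 3+9+5=17, value 23+67+47=137
- tarp+rope+med kit: weight 3+8+5=16, value 23+49+47=119
- rope+med kit+food bag: weight 8+5+6=19, value 49+47+22=118
- stove+rope: weight 9+8=17, value 67+49=116
- stove+med kit: weight 9+5=14, value 67+47=114
Best: 137 pts.

137 pts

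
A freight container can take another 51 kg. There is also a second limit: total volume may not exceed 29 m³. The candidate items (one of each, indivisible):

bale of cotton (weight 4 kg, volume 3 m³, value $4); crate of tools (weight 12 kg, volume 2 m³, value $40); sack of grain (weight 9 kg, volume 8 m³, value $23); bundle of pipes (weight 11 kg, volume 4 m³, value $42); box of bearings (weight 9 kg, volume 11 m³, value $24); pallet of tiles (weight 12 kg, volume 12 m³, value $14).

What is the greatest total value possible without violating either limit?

Feasible sets respecting both limits:
- bale of cotton+crate of tools+sack of grain+bundle of pipes+box of bearings: weight 45, volume 28, value 133
- crate of tools+sack of grain+bundle of pipes+box of bearings: weight 41, volume 25, value 129
- bale of cotton+crate of tools+sack of grain+bundle of pipes+pallet of tiles: weight 48, volume 29, value 123
Best: $133.

$133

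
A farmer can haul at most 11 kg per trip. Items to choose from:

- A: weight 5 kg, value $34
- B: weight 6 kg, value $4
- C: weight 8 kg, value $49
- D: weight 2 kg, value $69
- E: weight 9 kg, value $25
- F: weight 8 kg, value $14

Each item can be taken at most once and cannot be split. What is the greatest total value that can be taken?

This is a 0/1 knapsack; check combinations near the capacity.
- C+D: weight 8+2=10, value 49+69=118
- A+D: weight 5+2=7, value 34+69=103
- D+E: weight 2+9=11, value 69+25=94
- D+F: weight 2+8=10, value 69+14=83
- B+D: weight 6+2=8, value 4+69=73
Best: $118.

$118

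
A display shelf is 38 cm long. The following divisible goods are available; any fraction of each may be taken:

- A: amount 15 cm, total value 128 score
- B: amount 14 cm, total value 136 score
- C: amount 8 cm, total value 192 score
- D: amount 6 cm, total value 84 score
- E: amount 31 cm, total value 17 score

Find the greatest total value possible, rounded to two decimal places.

Take in order of value per unit:
- C (192/8 per unit): all 8 → value 192, running total 192.00
- D (84/6 per unit): all 6 → value 84, running total 276.00
- B (136/14 per unit): all 14 → value 136, running total 412.00
- A (128/15 per unit): 10 of 15 → value 10×128/15 = 85.3333, running total 497.33
Total 497.33.

497.33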